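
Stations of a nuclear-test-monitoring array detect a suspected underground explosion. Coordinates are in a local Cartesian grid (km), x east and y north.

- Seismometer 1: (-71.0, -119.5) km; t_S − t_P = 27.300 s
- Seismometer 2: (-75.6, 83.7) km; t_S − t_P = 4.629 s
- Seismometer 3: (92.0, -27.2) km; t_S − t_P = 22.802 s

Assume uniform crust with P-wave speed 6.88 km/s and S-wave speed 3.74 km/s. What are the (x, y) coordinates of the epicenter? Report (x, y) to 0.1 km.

(-42.6, 102.4)

Distance from S−P lag: d = Δt · v_P v_S / (v_P − v_S) = Δt · (6.88·3.74)/(6.88−3.74) ≈ 8.1946·Δt.
So d_Seismometer 1 = 223.71, d_Seismometer 2 = 37.93, d_Seismometer 3 = 186.85 km.
Circle about each station: (x + 71.0)² + (y + 119.5)² = 223.71²; (x + 75.6)² + (y − 83.7)² = 37.93²; (x − 92.0)² + (y + 27.2)² = 186.85².
Subtracting pairs of circle equations eliminates x²+y² and gives linear equations (the radical axes):
-9.2 x + 406.4 y = 42007.28
326.0 x + 184.6 y = 5015.83
Solving the 2×2 system: x ≈ -42.6, y ≈ 102.4 km.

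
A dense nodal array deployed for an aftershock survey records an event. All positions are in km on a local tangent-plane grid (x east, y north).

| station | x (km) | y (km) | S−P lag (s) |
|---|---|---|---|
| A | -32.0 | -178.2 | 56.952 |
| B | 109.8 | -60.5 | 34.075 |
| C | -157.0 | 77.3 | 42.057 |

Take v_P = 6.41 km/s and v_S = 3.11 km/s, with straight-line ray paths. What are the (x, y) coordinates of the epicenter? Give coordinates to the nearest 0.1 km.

Distance from S−P lag: d = Δt · v_P v_S / (v_P − v_S) = Δt · (6.41·3.11)/(6.41−3.11) ≈ 6.0409·Δt.
So d_A = 344.04, d_B = 205.85, d_C = 254.06 km.
Circle about each station: (x + 32.0)² + (y + 178.2)² = 344.04²; (x − 109.8)² + (y + 60.5)² = 205.85²; (x + 157.0)² + (y − 77.3)² = 254.06².
Subtracting the A equation from the B and C equations removes the quadratic terms:
283.6 x + 235.4 y = 58926.35
-250.0 x + 511.0 y = 51662.09
Solving the 2×2 system: x ≈ 88.1, y ≈ 144.2 km.

(88.1, 144.2)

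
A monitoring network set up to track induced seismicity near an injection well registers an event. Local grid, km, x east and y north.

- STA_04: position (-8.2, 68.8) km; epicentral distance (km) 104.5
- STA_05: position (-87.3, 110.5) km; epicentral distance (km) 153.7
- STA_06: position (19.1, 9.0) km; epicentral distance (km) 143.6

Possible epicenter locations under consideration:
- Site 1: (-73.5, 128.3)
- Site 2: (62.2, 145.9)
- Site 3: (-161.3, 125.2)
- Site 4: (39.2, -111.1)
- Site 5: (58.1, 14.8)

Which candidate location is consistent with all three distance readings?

For each candidate, compare |candidate − station| to the reported distance:
Site 1: residuals STA_04 16.2, STA_05 131.2, STA_06 7.4 → max 131.2 km
Site 2: residuals STA_04 0.1, STA_05 0.1, STA_06 0.1 → max 0.1 km
Site 3: residuals STA_04 58.7, STA_05 78.3, STA_06 71.0 → max 78.3 km
Site 4: residuals STA_04 81.5, STA_05 101.5, STA_06 21.8 → max 101.5 km
Site 5: residuals STA_04 19.0, STA_05 20.4, STA_06 104.2 → max 104.2 km
Only Site 2 has all residuals ≈ 0.

Site 2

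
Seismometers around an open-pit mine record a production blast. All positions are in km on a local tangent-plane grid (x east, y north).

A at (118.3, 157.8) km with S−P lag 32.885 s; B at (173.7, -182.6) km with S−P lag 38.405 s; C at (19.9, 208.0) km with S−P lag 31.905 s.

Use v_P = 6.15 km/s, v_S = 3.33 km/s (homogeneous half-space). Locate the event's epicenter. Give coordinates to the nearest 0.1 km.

Distance from S−P lag: d = Δt · v_P v_S / (v_P − v_S) = Δt · (6.15·3.33)/(6.15−3.33) ≈ 7.2622·Δt.
So d_A = 238.82, d_B = 278.91, d_C = 231.70 km.
Circle about each station: (x − 118.3)² + (y − 157.8)² = 238.82²; (x − 173.7)² + (y + 182.6)² = 278.91²; (x − 19.9)² + (y − 208.0)² = 231.70².
Subtracting the A equation from the B and C equations removes the quadratic terms:
110.8 x − 680.8 y = 3862.92
-196.8 x + 100.4 y = 8114.38
Solving the 2×2 system: x ≈ -48.1, y ≈ -13.5 km.
Check against A (with the unrounded x, y): √((x − 118.3)²+(y − 157.8)²) = 238.83 ≈ 238.82 km. ✓

x ≈ -48.1 km, y ≈ -13.5 km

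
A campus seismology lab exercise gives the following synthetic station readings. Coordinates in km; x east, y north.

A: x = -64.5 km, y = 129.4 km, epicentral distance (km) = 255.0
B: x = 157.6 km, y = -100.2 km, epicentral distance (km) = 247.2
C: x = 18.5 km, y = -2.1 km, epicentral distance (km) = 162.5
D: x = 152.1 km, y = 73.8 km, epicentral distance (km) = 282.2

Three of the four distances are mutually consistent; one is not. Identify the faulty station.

Solve using three stations at a time. Using A, B, C (subtract circle equations pairwise → linear system) gives (x, y) ≈ (-88.4, -124.5).
Distances from that point to each station vs reported:
  A: calculated 255.0 vs reported 255.0 → residual 0.0 km
  B: calculated 247.2 vs reported 247.2 → residual 0.0 km
  C: calculated 162.5 vs reported 162.5 → residual 0.0 km
  D: calculated 311.7 vs reported 282.2 → residual 29.5 km
A, B, C are mutually consistent (residuals ≈ 0); D is off by 29.5 km.

D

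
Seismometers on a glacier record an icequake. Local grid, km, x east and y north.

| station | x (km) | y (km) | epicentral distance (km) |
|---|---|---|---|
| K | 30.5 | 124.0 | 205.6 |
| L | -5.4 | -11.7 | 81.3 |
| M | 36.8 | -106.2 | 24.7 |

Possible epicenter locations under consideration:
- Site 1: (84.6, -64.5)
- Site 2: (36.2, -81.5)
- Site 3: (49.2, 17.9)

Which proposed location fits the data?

Site 2

For each candidate, compare |candidate − station| to the reported distance:
Site 1: residuals K 9.5, L 23.0, M 38.7 → max 38.7 km
Site 2: residuals K 0.0, L 0.0, M 0.0 → max 0.0 km
Site 3: residuals K 97.9, L 19.2, M 100.0 → max 100.0 km
Only Site 2 has all residuals ≈ 0.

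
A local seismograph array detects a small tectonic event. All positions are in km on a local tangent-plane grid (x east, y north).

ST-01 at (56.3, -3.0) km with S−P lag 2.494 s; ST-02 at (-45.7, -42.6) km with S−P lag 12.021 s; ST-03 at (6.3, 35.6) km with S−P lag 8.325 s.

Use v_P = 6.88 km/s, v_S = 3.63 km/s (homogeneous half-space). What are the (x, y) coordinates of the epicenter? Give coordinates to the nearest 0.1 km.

x ≈ 43.0 km, y ≈ -16.8 km

Distance from S−P lag: d = Δt · v_P v_S / (v_P − v_S) = Δt · (6.88·3.63)/(6.88−3.63) ≈ 7.6844·Δt.
So d_ST-01 = 19.16, d_ST-02 = 92.37, d_ST-03 = 63.97 km.
Circle about each station: (x − 56.3)² + (y + 3.0)² = 19.16²; (x + 45.7)² + (y + 42.6)² = 92.37²; (x − 6.3)² + (y − 35.6)² = 63.97².
Subtracting the ST-01 equation from the ST-02 and ST-03 equations removes the quadratic terms:
-204.0 x − 79.2 y = -7440.55
-100.0 x + 77.2 y = -5596.70
Solving the 2×2 system: x ≈ 43.0, y ≈ -16.8 km.
Check against ST-01 (with the unrounded x, y): √((x − 56.3)²+(y + 3.0)²) = 19.17 ≈ 19.16 km. ✓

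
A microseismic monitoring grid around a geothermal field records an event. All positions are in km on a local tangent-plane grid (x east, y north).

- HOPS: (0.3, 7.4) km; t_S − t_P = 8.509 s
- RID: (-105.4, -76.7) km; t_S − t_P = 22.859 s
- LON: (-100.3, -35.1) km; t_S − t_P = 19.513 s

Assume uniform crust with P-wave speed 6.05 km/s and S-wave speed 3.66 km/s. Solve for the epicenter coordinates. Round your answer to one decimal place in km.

x ≈ 45.2 km, y ≈ 72.2 km

Distance from S−P lag: d = Δt · v_P v_S / (v_P − v_S) = Δt · (6.05·3.66)/(6.05−3.66) ≈ 9.2649·Δt.
So d_HOPS = 78.83, d_RID = 211.79, d_LON = 180.79 km.
Circle about each station: (x − 0.3)² + (y − 7.4)² = 78.83²; (x + 105.4)² + (y + 76.7)² = 211.79²; (x + 100.3)² + (y + 35.1)² = 180.79².
Subtracting pairs of circle equations eliminates x²+y² and gives linear equations (the radical axes):
-211.4 x − 168.2 y = -21703.64
-201.2 x − 85.0 y = -15233.61
Solving the 2×2 system: x ≈ 45.2, y ≈ 72.2 km.
Check against HOPS (with the unrounded x, y): √((x − 0.3)²+(y − 7.4)²) = 78.86 ≈ 78.83 km. ✓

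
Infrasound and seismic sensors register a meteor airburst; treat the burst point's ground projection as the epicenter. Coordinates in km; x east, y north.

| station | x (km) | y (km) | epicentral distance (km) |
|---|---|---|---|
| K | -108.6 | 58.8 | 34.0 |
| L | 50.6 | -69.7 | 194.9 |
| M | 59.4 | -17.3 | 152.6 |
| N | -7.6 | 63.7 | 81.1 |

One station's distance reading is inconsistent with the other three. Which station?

Solve using three stations at a time. Using K, M, N (subtract circle equations pairwise → linear system) gives (x, y) ≈ (-83.7, 35.7).
Distances from that point to each station vs reported:
  K: calculated 34.0 vs reported 34.0 → residual 0.0 km
  L: calculated 170.7 vs reported 194.9 → residual 24.2 km
  M: calculated 152.6 vs reported 152.6 → residual 0.0 km
  N: calculated 81.1 vs reported 81.1 → residual 0.0 km
K, M, N are mutually consistent (residuals ≈ 0); L is off by 24.2 km.

L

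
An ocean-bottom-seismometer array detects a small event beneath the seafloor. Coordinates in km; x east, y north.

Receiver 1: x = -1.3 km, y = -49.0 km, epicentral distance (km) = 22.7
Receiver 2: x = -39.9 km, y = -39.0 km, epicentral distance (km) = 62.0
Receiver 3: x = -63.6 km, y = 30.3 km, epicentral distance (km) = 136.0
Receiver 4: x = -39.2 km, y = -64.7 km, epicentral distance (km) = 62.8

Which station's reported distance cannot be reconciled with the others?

Solve using three stations at a time. Using Receiver 1, Receiver 2, Receiver 4 (subtract circle equations pairwise → linear system) gives (x, y) ≈ (21.4, -48.2).
Distances from that point to each station vs reported:
  Receiver 1: calculated 22.7 vs reported 22.7 → residual 0.0 km
  Receiver 2: calculated 62.0 vs reported 62.0 → residual 0.0 km
  Receiver 3: calculated 115.7 vs reported 136.0 → residual 20.3 km
  Receiver 4: calculated 62.8 vs reported 62.8 → residual 0.0 km
Receiver 1, Receiver 2, Receiver 4 are mutually consistent (residuals ≈ 0); Receiver 3 is off by 20.3 km.

Receiver 3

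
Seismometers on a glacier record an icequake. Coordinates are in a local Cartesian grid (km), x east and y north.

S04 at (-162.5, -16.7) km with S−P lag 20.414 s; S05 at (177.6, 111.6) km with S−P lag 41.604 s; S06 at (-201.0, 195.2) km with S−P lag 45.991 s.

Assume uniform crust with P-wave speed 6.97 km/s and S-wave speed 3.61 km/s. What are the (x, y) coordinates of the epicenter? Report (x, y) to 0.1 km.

x ≈ -41.4 km, y ≈ -110.0 km

Distance from S−P lag: d = Δt · v_P v_S / (v_P − v_S) = Δt · (6.97·3.61)/(6.97−3.61) ≈ 7.4886·Δt.
So d_S04 = 152.87, d_S05 = 311.56, d_S06 = 344.41 km.
Circle about each station: (x + 162.5)² + (y + 16.7)² = 152.87²; (x − 177.6)² + (y − 111.6)² = 311.56²; (x + 201.0)² + (y − 195.2)² = 344.41².
Subtracting the S04 equation from the S05 and S06 equations removes the quadratic terms:
680.2 x + 256.6 y = -56389.22
-77.0 x + 423.8 y = -43430.11
Solving the 2×2 system: x ≈ -41.4, y ≈ -110.0 km.
Check against S04 (with the unrounded x, y): √((x + 162.5)²+(y + 16.7)²) = 152.87 ≈ 152.87 km. ✓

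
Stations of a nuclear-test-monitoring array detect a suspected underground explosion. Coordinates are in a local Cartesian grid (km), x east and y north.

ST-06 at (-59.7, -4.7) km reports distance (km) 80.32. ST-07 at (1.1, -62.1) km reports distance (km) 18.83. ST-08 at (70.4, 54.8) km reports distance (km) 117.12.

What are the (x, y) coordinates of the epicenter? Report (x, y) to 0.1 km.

Circle about each station: (x + 59.7)² + (y + 4.7)² = 80.32²; (x − 1.1)² + (y + 62.1)² = 18.83²; (x − 70.4)² + (y − 54.8)² = 117.12².
Subtracting pairs of circle equations eliminates x²+y² and gives linear equations (the radical axes):
121.6 x − 114.8 y = 6368.17
260.2 x + 119.0 y = -2892.77
Solving the 2×2 system: x ≈ 9.6, y ≈ -45.3 km.

(9.6, -45.3)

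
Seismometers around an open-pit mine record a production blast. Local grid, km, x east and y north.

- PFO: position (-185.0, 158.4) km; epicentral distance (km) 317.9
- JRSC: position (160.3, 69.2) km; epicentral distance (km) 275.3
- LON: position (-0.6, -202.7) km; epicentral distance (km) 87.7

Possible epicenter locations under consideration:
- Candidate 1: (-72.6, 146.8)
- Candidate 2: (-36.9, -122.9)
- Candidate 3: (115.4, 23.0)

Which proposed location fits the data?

Candidate 2

For each candidate, compare |candidate − station| to the reported distance:
Candidate 1: residuals PFO 204.9, JRSC 29.8, LON 269.1 → max 269.1 km
Candidate 2: residuals PFO 0.0, JRSC 0.0, LON 0.0 → max 0.0 km
Candidate 3: residuals PFO 11.6, JRSC 210.9, LON 166.1 → max 210.9 km
Only Candidate 2 has all residuals ≈ 0.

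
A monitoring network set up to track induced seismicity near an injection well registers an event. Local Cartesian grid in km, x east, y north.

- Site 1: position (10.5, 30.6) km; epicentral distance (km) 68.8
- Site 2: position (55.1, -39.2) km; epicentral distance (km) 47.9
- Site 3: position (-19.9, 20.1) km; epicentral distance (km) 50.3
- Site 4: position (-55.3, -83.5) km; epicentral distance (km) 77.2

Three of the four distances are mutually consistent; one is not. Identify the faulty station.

Site 3

Solve using three stations at a time. Using Site 1, Site 2, Site 4 (subtract circle equations pairwise → linear system) gives (x, y) ≈ (7.2, -38.1).
Distances from that point to each station vs reported:
  Site 1: calculated 68.8 vs reported 68.8 → residual 0.0 km
  Site 2: calculated 47.9 vs reported 47.9 → residual 0.0 km
  Site 3: calculated 64.2 vs reported 50.3 → residual 13.9 km
  Site 4: calculated 77.2 vs reported 77.2 → residual 0.0 km
Site 1, Site 2, Site 4 are mutually consistent (residuals ≈ 0); Site 3 is off by 13.9 km.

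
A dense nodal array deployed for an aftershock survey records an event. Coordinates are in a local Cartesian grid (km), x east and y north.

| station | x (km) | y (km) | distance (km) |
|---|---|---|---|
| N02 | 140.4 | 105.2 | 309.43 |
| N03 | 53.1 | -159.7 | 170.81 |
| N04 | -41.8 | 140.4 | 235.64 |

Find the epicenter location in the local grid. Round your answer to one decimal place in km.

Circle about each station: (x − 140.4)² + (y − 105.2)² = 309.43²; (x − 53.1)² + (y + 159.7)² = 170.81²; (x + 41.8)² + (y − 140.4)² = 235.64².
Subtracting the N02 equation from the N03 and N04 equations removes the quadratic terms:
-174.6 x − 529.8 y = 64115.37
-364.4 x + 70.4 y = 30900.92
Solving the 2×2 system: x ≈ -101.7, y ≈ -87.5 km.
Check against N02 (with the unrounded x, y): √((x − 140.4)²+(y − 105.2)²) = 309.43 ≈ 309.43 km. ✓

x ≈ -101.7 km, y ≈ -87.5 km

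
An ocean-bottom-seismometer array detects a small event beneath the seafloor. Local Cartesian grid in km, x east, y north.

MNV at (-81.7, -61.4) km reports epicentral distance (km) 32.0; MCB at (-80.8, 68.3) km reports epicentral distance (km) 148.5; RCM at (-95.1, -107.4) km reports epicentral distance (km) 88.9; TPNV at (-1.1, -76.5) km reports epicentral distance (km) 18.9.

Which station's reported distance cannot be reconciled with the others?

MNV

Solve using three stations at a time. Using MCB, RCM, TPNV (subtract circle equations pairwise → linear system) gives (x, y) ≈ (-16.6, -65.6).
Distances from that point to each station vs reported:
  MNV: calculated 65.2 vs reported 32.0 → residual 33.2 km
  MCB: calculated 148.5 vs reported 148.5 → residual 0.0 km
  RCM: calculated 88.9 vs reported 88.9 → residual 0.0 km
  TPNV: calculated 19.0 vs reported 18.9 → residual 0.1 km
MCB, RCM, TPNV are mutually consistent (residuals ≈ 0); MNV is off by 33.2 km.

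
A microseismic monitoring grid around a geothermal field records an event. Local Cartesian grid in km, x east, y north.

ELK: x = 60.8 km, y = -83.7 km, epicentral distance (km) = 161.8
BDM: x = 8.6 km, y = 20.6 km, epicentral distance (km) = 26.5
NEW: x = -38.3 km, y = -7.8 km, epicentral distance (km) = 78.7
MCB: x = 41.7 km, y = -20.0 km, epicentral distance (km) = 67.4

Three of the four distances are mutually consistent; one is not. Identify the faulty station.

Solve using three stations at a time. Using BDM, NEW, MCB (subtract circle equations pairwise → linear system) gives (x, y) ≈ (20.9, 44.1).
Distances from that point to each station vs reported:
  ELK: calculated 133.9 vs reported 161.8 → residual 27.9 km
  BDM: calculated 26.5 vs reported 26.5 → residual 0.0 km
  NEW: calculated 78.7 vs reported 78.7 → residual 0.0 km
  MCB: calculated 67.4 vs reported 67.4 → residual 0.0 km
BDM, NEW, MCB are mutually consistent (residuals ≈ 0); ELK is off by 27.9 km.

ELK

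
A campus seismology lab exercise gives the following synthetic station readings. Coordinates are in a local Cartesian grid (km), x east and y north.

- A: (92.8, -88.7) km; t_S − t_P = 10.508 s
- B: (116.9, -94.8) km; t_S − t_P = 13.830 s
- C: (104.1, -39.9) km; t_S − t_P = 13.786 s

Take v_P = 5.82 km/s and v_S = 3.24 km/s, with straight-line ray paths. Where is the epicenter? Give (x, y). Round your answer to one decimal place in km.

(16.0, -88.8)

Distance from S−P lag: d = Δt · v_P v_S / (v_P − v_S) = Δt · (5.82·3.24)/(5.82−3.24) ≈ 7.3088·Δt.
So d_A = 76.80, d_B = 101.08, d_C = 100.76 km.
Circle about each station: (x − 92.8)² + (y + 88.7)² = 76.80²; (x − 116.9)² + (y + 94.8)² = 101.08²; (x − 104.1)² + (y + 39.9)² = 100.76².
Subtracting pairs of circle equations eliminates x²+y² and gives linear equations (the radical axes):
48.2 x − 12.2 y = 1854.19
22.6 x + 97.6 y = -8305.05
Solving the 2×2 system: x ≈ 16.0, y ≈ -88.8 km.
Check against A (with the unrounded x, y): √((x − 92.8)²+(y + 88.7)²) = 76.81 ≈ 76.80 km. ✓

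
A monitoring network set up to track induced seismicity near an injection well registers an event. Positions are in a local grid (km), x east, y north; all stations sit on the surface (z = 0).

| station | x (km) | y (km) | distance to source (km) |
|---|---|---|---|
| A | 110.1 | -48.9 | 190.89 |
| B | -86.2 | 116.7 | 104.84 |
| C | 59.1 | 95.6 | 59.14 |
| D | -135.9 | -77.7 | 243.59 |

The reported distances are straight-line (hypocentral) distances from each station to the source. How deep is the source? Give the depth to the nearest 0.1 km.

33.3 km

Each station gives a sphere (x−x_i)² + (y−y_i)² + z² = d_i² (stations at z=0).
Subtracting the A sphere from B and C: z² cancels, leaving linear equations in x and y:
-392.6 x + 331.2 y = 31983.68
-102.0 x + 289.0 y = 31060.40
Solving: x ≈ 13.102, y ≈ 112.100 km (keep extra digits for the depth step; rounded: 13.1, 112.1).
Then from the A sphere: z² = 190.89² − (x − 110.1)² − (y + 48.9)² with x = 13.102, y = 112.100, so z ≈ 33.307 ≈ 33.3 km.
Check against D (with the unrounded solution): distance 243.59 ≈ 243.59 km. ✓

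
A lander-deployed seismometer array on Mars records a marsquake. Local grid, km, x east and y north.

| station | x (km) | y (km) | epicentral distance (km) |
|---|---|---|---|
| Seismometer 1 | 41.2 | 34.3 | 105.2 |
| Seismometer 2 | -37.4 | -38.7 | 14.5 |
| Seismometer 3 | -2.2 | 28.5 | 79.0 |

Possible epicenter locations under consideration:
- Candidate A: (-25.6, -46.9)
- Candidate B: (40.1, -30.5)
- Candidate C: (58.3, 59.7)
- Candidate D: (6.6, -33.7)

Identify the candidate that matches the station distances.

Candidate A

For each candidate, compare |candidate − station| to the reported distance:
Candidate A: residuals Seismometer 1 0.1, Seismometer 2 0.1, Seismometer 3 0.1 → max 0.1 km
Candidate B: residuals Seismometer 1 40.4, Seismometer 2 63.4, Seismometer 3 6.4 → max 63.4 km
Candidate C: residuals Seismometer 1 74.6, Seismometer 2 122.8, Seismometer 3 10.9 → max 122.8 km
Candidate D: residuals Seismometer 1 28.9, Seismometer 2 29.8, Seismometer 3 16.2 → max 29.8 km
Only Candidate A has all residuals ≈ 0.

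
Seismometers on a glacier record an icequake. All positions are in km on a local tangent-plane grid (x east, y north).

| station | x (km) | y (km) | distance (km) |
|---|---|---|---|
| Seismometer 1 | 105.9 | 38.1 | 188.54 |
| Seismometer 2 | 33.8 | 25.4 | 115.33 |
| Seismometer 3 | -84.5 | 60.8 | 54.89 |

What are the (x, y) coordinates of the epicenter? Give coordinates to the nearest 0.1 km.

Circle about each station: (x − 105.9)² + (y − 38.1)² = 188.54²; (x − 33.8)² + (y − 25.4)² = 115.33²; (x + 84.5)² + (y − 60.8)² = 54.89².
Subtracting pairs of circle equations eliminates x²+y² and gives linear equations (the radical axes):
-144.2 x − 25.4 y = 11367.50
-380.8 x + 45.4 y = 30704.89
Solving the 2×2 system: x ≈ -79.9, y ≈ 6.1 km.

x ≈ -79.9 km, y ≈ 6.1 km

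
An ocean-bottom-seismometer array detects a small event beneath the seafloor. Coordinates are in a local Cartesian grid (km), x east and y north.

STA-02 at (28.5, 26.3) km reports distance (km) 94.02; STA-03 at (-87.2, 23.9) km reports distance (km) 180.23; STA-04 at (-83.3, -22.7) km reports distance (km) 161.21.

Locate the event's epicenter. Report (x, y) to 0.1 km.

Circle about each station: (x − 28.5)² + (y − 26.3)² = 94.02²; (x + 87.2)² + (y − 23.9)² = 180.23²; (x + 83.3)² + (y + 22.7)² = 161.21².
Subtracting the STA-02 equation from the STA-03 and STA-04 equations removes the quadratic terms:
-231.4 x − 4.8 y = -16971.98
-223.6 x − 98.0 y = -11198.66
Solving the 2×2 system: x ≈ 74.5, y ≈ -55.7 km.

x ≈ 74.5 km, y ≈ -55.7 km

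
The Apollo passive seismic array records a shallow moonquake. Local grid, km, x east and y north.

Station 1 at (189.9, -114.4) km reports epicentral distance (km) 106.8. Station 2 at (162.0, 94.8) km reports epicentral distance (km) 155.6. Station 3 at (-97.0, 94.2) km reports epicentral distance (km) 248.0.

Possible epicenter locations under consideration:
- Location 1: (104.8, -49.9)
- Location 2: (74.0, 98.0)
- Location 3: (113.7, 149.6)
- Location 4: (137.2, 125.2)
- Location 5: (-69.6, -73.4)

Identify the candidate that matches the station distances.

Location 1

For each candidate, compare |candidate − station| to the reported distance:
Location 1: residuals Station 1 0.0, Station 2 0.0, Station 3 0.0 → max 0.0 km
Location 2: residuals Station 1 135.2, Station 2 67.5, Station 3 77.0 → max 135.2 km
Location 3: residuals Station 1 168.0, Station 2 82.6, Station 3 30.1 → max 168.0 km
Location 4: residuals Station 1 138.5, Station 2 116.4, Station 3 11.8 → max 138.5 km
Location 5: residuals Station 1 155.9, Station 2 130.6, Station 3 78.2 → max 155.9 km
Only Location 1 has all residuals ≈ 0.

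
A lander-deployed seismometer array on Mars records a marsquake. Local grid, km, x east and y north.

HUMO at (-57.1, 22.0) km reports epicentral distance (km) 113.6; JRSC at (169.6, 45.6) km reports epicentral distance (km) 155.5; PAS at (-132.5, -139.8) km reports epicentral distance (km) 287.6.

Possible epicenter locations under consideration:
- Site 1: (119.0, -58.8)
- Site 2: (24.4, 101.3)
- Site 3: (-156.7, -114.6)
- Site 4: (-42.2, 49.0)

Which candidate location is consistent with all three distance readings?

Site 2

For each candidate, compare |candidate − station| to the reported distance:
Site 1: residuals HUMO 80.2, JRSC 39.5, PAS 23.4 → max 80.2 km
Site 2: residuals HUMO 0.1, JRSC 0.0, PAS 0.1 → max 0.1 km
Site 3: residuals HUMO 55.5, JRSC 208.0, PAS 252.7 → max 252.7 km
Site 4: residuals HUMO 82.8, JRSC 56.3, PAS 78.3 → max 82.8 km
Only Site 2 has all residuals ≈ 0.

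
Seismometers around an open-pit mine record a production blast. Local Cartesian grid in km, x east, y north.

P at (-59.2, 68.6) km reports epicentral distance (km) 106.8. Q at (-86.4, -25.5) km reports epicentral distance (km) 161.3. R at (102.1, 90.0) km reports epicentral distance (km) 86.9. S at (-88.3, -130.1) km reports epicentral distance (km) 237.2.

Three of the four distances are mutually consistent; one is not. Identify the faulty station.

Solve using three stations at a time. Using P, Q, S (subtract circle equations pairwise → linear system) gives (x, y) ≈ (47.8, 64.3).
Distances from that point to each station vs reported:
  P: calculated 107.1 vs reported 106.8 → residual 0.3 km
  Q: calculated 161.5 vs reported 161.3 → residual 0.2 km
  R: calculated 60.1 vs reported 86.9 → residual 26.8 km
  S: calculated 237.3 vs reported 237.2 → residual 0.1 km
P, Q, S are mutually consistent (residuals ≈ 0); R is off by 26.8 km.

R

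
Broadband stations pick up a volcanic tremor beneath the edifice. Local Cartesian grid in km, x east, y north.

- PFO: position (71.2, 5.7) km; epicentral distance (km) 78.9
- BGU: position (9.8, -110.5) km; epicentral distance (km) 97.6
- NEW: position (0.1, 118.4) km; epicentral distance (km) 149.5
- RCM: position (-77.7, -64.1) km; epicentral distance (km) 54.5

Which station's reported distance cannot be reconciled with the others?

PFO

Solve using three stations at a time. Using BGU, NEW, RCM (subtract circle equations pairwise → linear system) gives (x, y) ≈ (-38.9, -25.9).
Distances from that point to each station vs reported:
  PFO: calculated 114.5 vs reported 78.9 → residual 35.6 km
  BGU: calculated 97.6 vs reported 97.6 → residual 0.0 km
  NEW: calculated 149.5 vs reported 149.5 → residual 0.0 km
  RCM: calculated 54.5 vs reported 54.5 → residual 0.0 km
BGU, NEW, RCM are mutually consistent (residuals ≈ 0); PFO is off by 35.6 km.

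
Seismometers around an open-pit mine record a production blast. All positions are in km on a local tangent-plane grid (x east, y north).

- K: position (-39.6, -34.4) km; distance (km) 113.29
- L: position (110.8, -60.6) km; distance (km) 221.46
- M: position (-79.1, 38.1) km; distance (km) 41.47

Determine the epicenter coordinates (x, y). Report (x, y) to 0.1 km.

Circle about each station: (x + 39.6)² + (y + 34.4)² = 113.29²; (x − 110.8)² + (y + 60.6)² = 221.46²; (x + 79.1)² + (y − 38.1)² = 41.47².
Subtracting pairs of circle equations eliminates x²+y² and gives linear equations (the radical axes):
300.8 x − 52.4 y = -23012.43
-79.0 x + 145.0 y = 16071.76
Solving the 2×2 system: x ≈ -63.2, y ≈ 76.4 km.

(-63.2, 76.4)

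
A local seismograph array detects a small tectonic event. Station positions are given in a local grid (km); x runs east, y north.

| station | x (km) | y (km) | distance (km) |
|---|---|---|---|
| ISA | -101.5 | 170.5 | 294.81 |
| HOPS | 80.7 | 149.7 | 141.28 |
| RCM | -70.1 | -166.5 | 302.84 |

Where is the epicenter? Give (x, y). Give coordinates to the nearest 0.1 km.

158.7 km east, 31.9 km north

Circle about each station: (x + 101.5)² + (y − 170.5)² = 294.81²; (x − 80.7)² + (y − 149.7)² = 141.28²; (x + 70.1)² + (y + 166.5)² = 302.84².
Subtracting pairs of circle equations eliminates x²+y² and gives linear equations (the radical axes):
364.4 x − 41.6 y = 56502.98
62.8 x − 674.0 y = -11535.37
Solving the 2×2 system: x ≈ 158.7, y ≈ 31.9 km.
Check against ISA (with the unrounded x, y): √((x + 101.5)²+(y − 170.5)²) = 294.81 ≈ 294.81 km. ✓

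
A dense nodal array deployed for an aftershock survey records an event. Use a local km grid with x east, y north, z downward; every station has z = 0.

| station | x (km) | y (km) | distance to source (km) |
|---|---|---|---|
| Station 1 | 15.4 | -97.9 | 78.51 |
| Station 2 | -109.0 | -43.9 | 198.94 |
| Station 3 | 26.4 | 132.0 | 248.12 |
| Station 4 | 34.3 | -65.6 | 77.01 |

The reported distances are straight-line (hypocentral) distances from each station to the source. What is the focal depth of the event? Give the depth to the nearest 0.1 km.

53.5 km

Each station gives a sphere (x−x_i)² + (y−y_i)² + z² = d_i² (stations at z=0).
Subtracting the Station 1 sphere from Station 2 and Station 3: z² cancels, leaving linear equations in x and y:
-248.8 x + 108.0 y = -29426.66
22.0 x + 459.8 y = -47100.32
Solving: x ≈ 72.307, y ≈ -105.896 km (keep extra digits for the depth step; rounded: 72.3, -105.9).
Then from the Station 1 sphere: z² = 78.51² − (x − 15.4)² − (y + 97.9)² with x = 72.307, y = -105.896, so z ≈ 53.493 ≈ 53.5 km.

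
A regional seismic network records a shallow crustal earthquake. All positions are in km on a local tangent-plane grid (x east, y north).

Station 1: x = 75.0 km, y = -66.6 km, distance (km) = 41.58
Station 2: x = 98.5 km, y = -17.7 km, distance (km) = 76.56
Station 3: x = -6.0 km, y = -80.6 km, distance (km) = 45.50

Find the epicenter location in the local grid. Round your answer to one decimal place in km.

34.1 km east, -59.1 km north

Circle about each station: (x − 75.0)² + (y + 66.6)² = 41.58²; (x − 98.5)² + (y + 17.7)² = 76.56²; (x + 6.0)² + (y + 80.6)² = 45.50².
Subtracting the Station 1 equation from the Station 2 and Station 3 equations removes the quadratic terms:
47.0 x + 97.8 y = -4177.56
-162.0 x − 28.0 y = -3869.55
Solving the 2×2 system: x ≈ 34.1, y ≈ -59.1 km.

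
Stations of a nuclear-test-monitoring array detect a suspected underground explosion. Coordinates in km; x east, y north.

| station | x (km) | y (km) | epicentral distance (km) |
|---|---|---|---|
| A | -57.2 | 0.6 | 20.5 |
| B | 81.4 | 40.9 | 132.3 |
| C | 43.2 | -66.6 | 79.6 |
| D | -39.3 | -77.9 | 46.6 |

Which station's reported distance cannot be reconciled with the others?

A

Solve using three stations at a time. Using B, C, D (subtract circle equations pairwise → linear system) gives (x, y) ≈ (-28.7, -32.4).
Distances from that point to each station vs reported:
  A: calculated 43.6 vs reported 20.5 → residual 23.1 km
  B: calculated 132.3 vs reported 132.3 → residual 0.0 km
  C: calculated 79.6 vs reported 79.6 → residual 0.0 km
  D: calculated 46.7 vs reported 46.6 → residual 0.1 km
B, C, D are mutually consistent (residuals ≈ 0); A is off by 23.1 km.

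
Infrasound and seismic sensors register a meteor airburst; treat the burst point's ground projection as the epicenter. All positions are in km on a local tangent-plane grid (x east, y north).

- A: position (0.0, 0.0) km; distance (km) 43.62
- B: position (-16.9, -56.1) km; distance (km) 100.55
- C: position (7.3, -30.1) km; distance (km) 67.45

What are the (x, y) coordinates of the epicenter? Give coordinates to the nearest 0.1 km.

x ≈ 26.7 km, y ≈ 34.5 km

Circle about each station: x² + y² = 43.62²; (x + 16.9)² + (y + 56.1)² = 100.55²; (x − 7.3)² + (y + 30.1)² = 67.45².
Subtracting the A equation from the B and C equations removes the quadratic terms:
-33.8 x − 112.2 y = -4774.78
14.6 x − 60.2 y = -1687.50
Solving the 2×2 system: x ≈ 26.7, y ≈ 34.5 km.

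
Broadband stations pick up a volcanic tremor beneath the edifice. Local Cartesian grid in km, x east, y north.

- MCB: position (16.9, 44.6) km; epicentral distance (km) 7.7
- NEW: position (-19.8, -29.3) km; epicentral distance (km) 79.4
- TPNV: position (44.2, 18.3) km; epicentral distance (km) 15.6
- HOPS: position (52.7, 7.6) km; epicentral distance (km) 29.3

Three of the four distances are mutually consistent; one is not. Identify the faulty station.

MCB

Solve using three stations at a time. Using NEW, TPNV, HOPS (subtract circle equations pairwise → linear system) gives (x, y) ≈ (33.4, 29.7).
Distances from that point to each station vs reported:
  MCB: calculated 22.2 vs reported 7.7 → residual 14.5 km
  NEW: calculated 79.4 vs reported 79.4 → residual 0.0 km
  TPNV: calculated 15.7 vs reported 15.6 → residual 0.1 km
  HOPS: calculated 29.4 vs reported 29.3 → residual 0.1 km
NEW, TPNV, HOPS are mutually consistent (residuals ≈ 0); MCB is off by 14.5 km.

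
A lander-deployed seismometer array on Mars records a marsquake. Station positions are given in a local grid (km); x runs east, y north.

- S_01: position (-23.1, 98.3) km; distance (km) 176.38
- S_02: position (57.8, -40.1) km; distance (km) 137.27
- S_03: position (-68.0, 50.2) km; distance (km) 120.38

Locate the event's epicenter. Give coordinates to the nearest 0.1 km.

Circle about each station: (x + 23.1)² + (y − 98.3)² = 176.38²; (x − 57.8)² + (y + 40.1)² = 137.27²; (x + 68.0)² + (y − 50.2)² = 120.38².
Subtracting the S_01 equation from the S_02 and S_03 equations removes the quadratic terms:
161.8 x − 276.8 y = 7019.20
-89.8 x − 96.2 y = 13566.10
Solving the 2×2 system: x ≈ -76.2, y ≈ -69.9 km.

-76.2 km east, -69.9 km north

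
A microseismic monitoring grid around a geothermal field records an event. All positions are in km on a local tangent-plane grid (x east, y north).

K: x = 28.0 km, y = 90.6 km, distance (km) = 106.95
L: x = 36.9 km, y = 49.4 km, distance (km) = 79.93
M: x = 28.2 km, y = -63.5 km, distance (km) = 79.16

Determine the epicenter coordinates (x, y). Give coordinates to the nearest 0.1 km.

Circle about each station: (x − 28.0)² + (y − 90.6)² = 106.95²; (x − 36.9)² + (y − 49.4)² = 79.93²; (x − 28.2)² + (y + 63.5)² = 79.16².
Subtracting pairs of circle equations eliminates x²+y² and gives linear equations (the radical axes):
17.8 x − 82.4 y = -140.89
0.4 x − 308.2 y = 1007.13
Solving the 2×2 system: x ≈ -23.2, y ≈ -3.3 km.
Check against K (with the unrounded x, y): √((x − 28.0)²+(y − 90.6)²) = 106.94 ≈ 106.95 km. ✓

-23.2 km east, -3.3 km north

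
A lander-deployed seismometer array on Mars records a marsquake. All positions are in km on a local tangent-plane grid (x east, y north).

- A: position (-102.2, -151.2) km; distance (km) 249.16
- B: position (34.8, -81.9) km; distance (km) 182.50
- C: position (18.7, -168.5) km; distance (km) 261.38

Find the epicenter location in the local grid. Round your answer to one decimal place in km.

-32.1 km east, 87.9 km north

Circle about each station: (x + 102.2)² + (y + 151.2)² = 249.16²; (x − 34.8)² + (y + 81.9)² = 182.50²; (x − 18.7)² + (y + 168.5)² = 261.38².
Subtracting the A equation from the B and C equations removes the quadratic terms:
274.0 x + 138.6 y = 3386.83
241.8 x − 34.6 y = -10803.14
Solving the 2×2 system: x ≈ -32.1, y ≈ 87.9 km.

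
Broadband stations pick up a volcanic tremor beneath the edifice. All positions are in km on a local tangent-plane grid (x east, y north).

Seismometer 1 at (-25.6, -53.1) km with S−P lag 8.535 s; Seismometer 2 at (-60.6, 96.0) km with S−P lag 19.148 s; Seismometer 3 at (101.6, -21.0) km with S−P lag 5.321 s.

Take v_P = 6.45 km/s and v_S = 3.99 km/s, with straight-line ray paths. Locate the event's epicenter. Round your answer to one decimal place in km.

x ≈ 63.3 km, y ≈ -61.4 km

Distance from S−P lag: d = Δt · v_P v_S / (v_P − v_S) = Δt · (6.45·3.99)/(6.45−3.99) ≈ 10.4616·Δt.
So d_Seismometer 1 = 89.29, d_Seismometer 2 = 200.32, d_Seismometer 3 = 55.67 km.
Circle about each station: (x + 25.6)² + (y + 53.1)² = 89.29²; (x + 60.6)² + (y − 96.0)² = 200.32²; (x − 101.6)² + (y + 21.0)² = 55.67².
Subtracting the Seismometer 1 equation from the Seismometer 2 and Seismometer 3 equations removes the quadratic terms:
-70.0 x + 298.2 y = -22742.01
254.4 x + 64.2 y = 12162.15
Solving the 2×2 system: x ≈ 63.3, y ≈ -61.4 km.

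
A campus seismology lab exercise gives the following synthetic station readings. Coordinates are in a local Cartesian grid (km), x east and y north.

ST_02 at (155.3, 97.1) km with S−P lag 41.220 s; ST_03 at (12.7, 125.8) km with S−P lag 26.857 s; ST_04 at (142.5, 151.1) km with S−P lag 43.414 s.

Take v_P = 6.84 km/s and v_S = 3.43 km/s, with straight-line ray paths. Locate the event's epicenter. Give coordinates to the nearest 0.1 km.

Distance from S−P lag: d = Δt · v_P v_S / (v_P − v_S) = Δt · (6.84·3.43)/(6.84−3.43) ≈ 6.8801·Δt.
So d_ST_02 = 283.60, d_ST_03 = 184.78, d_ST_04 = 298.69 km.
Circle about each station: (x − 155.3)² + (y − 97.1)² = 283.60²; (x − 12.7)² + (y − 125.8)² = 184.78²; (x − 142.5)² + (y − 151.1)² = 298.69².
Subtracting the ST_02 equation from the ST_03 and ST_04 equations removes the quadratic terms:
-285.2 x + 57.4 y = 28725.74
-25.6 x + 108.0 y = 804.20
Solving the 2×2 system: x ≈ -104.2, y ≈ -17.3 km.
Check against ST_02 (with the unrounded x, y): √((x − 155.3)²+(y − 97.1)²) = 283.57 ≈ 283.60 km. ✓

(-104.2, -17.3)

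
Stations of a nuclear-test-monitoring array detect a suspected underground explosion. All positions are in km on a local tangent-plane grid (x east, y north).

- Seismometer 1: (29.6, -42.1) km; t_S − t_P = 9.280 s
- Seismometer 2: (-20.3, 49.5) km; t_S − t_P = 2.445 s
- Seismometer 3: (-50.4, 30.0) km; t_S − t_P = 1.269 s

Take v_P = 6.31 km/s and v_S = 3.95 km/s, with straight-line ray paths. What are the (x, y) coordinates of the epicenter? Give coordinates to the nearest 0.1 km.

x ≈ -37.0 km, y ≈ 29.8 km

Distance from S−P lag: d = Δt · v_P v_S / (v_P − v_S) = Δt · (6.31·3.95)/(6.31−3.95) ≈ 10.5612·Δt.
So d_Seismometer 1 = 98.01, d_Seismometer 2 = 25.82, d_Seismometer 3 = 13.40 km.
Circle about each station: (x − 29.6)² + (y + 42.1)² = 98.01²; (x + 20.3)² + (y − 49.5)² = 25.82²; (x + 50.4)² + (y − 30.0)² = 13.40².
Subtracting the Seismometer 1 equation from the Seismometer 2 and Seismometer 3 equations removes the quadratic terms:
-99.8 x + 183.2 y = 9153.06
-160.0 x + 144.2 y = 10217.99
Solving the 2×2 system: x ≈ -37.0, y ≈ 29.8 km.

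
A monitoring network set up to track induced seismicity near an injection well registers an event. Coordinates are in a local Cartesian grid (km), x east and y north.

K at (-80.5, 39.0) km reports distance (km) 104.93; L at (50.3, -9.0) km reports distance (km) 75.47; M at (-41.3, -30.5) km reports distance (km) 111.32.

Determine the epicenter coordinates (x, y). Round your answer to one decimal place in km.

Circle about each station: (x + 80.5)² + (y − 39.0)² = 104.93²; (x − 50.3)² + (y + 9.0)² = 75.47²; (x + 41.3)² + (y + 30.5)² = 111.32².
Subtracting pairs of circle equations eliminates x²+y² and gives linear equations (the radical axes):
261.6 x − 96.0 y = -75.58
78.4 x − 139.0 y = -6747.15
Solving the 2×2 system: x ≈ 22.1, y ≈ 61.0 km.

22.1 km east, 61.0 km north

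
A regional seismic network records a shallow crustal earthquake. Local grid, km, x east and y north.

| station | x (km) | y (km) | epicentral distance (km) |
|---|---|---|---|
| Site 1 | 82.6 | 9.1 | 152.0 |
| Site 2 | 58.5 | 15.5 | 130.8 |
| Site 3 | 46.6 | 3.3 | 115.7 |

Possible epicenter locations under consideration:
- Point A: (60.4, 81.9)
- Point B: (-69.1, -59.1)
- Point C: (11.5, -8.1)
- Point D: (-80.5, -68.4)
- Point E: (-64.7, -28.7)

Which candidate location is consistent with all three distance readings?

Point E

For each candidate, compare |candidate − station| to the reported distance:
Point A: residuals Site 1 75.9, Site 2 64.4, Site 3 35.9 → max 75.9 km
Point B: residuals Site 1 14.3, Site 2 17.0, Site 3 15.8 → max 17.0 km
Point C: residuals Site 1 78.8, Site 2 78.2, Site 3 78.8 → max 78.8 km
Point D: residuals Site 1 28.6, Site 2 31.6, Site 3 30.2 → max 31.6 km
Point E: residuals Site 1 0.1, Site 2 0.1, Site 3 0.1 → max 0.1 km
Only Point E has all residuals ≈ 0.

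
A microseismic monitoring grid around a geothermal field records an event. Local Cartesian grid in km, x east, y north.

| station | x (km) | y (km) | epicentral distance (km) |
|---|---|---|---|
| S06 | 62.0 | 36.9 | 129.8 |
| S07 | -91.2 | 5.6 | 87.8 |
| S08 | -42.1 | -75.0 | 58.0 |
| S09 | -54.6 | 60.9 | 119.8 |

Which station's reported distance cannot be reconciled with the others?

S08

Solve using three stations at a time. Using S06, S07, S09 (subtract circle equations pairwise → linear system) gives (x, y) ≈ (-28.6, -56.1).
Distances from that point to each station vs reported:
  S06: calculated 129.9 vs reported 129.8 → residual 0.1 km
  S07: calculated 87.9 vs reported 87.8 → residual 0.1 km
  S08: calculated 23.2 vs reported 58.0 → residual 34.8 km
  S09: calculated 119.9 vs reported 119.8 → residual 0.1 km
S06, S07, S09 are mutually consistent (residuals ≈ 0); S08 is off by 34.8 km.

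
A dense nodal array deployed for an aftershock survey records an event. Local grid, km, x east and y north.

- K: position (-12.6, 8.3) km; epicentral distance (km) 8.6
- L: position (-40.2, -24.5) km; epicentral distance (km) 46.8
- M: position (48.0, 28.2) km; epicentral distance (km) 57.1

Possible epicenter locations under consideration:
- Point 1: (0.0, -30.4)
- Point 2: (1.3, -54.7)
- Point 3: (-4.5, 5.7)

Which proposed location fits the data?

Point 3

For each candidate, compare |candidate − station| to the reported distance:
Point 1: residuals K 32.1, L 6.2, M 18.6 → max 32.1 km
Point 2: residuals K 55.9, L 4.5, M 38.0 → max 55.9 km
Point 3: residuals K 0.1, L 0.0, M 0.0 → max 0.1 km
Only Point 3 has all residuals ≈ 0.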